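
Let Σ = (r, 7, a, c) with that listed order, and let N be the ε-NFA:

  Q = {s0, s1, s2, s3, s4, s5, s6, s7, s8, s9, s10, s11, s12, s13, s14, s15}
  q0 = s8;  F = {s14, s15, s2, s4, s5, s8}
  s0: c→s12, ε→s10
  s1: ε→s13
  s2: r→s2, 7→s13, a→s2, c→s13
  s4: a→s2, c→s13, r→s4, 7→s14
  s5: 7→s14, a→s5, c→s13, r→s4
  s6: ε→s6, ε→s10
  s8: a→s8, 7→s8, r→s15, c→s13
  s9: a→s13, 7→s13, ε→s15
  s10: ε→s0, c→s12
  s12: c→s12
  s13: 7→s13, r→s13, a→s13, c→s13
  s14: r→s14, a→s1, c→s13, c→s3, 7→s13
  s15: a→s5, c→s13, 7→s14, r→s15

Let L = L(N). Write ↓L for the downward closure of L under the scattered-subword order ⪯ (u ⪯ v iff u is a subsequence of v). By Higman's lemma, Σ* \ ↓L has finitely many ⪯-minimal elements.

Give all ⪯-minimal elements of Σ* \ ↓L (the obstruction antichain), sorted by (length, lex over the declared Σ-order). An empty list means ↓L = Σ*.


|Q|=16, |F|=6, |δ|=40 (6 ε).
min D↑ (7 st, q0=0, F={2}): 0:r→1,7→0,a→0,c→2 1:r→1,7→3,a→4,c→2 2:r→2,7→2,a→2,c→2 3:r→3,7→2,a→2,c→2 4:r→5,7→3,a→4,c→2 5:r→5,7→3,a→6,c→2 6:r→6,7→2,a→6,c→2 (ε-aug+det+¬).
'c': run [9, 2] end={s13,s3} rej; 1/1 deletions ∈↓L.
'r77': |S_i|=[9, 8, 4, 1] end={s13} — reject; 3/3 single-dels accept.
'r7a': |S_i|=[9, 8, 4, 2] end={s1,s13} rej; 3/3 del acc.
'rara7': |S_i|=[9, 8, 7, 6, 3, 1] end={s13} rej; 5/5 deletions ∈↓L.
4 minimals (antichain).

A = [c, r77, r7a, rara7].


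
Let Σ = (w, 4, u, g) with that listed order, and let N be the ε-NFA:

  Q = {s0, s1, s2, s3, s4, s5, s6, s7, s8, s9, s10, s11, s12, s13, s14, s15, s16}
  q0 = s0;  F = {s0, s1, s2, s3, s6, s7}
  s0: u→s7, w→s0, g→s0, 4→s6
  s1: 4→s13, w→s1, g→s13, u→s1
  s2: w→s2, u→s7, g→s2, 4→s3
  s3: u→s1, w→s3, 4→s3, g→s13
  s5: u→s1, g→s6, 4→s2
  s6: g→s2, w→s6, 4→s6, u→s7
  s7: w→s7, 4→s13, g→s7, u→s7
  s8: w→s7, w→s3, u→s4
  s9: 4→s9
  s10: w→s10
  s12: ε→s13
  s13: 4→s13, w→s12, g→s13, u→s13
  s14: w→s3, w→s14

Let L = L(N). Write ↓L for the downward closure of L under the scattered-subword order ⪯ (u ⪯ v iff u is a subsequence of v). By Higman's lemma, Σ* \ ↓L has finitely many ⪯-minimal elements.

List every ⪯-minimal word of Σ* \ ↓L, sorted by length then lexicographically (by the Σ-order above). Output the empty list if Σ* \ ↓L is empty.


|Q|=17, |F|=6, |δ|=39 (1 ε).
min D↑ (7 st, q0=0, F={4}): 0:w→0,4→1,u→2,g→0 1:w→1,4→1,u→2,g→3 2:w→2,4→4,u→2,g→2 3:w→3,4→5,u→2,g→3 4:w→4,4→4,u→4,g→4 5:w→5,4→5,u→6,g→4 6:w→6,4→4,u→6,g→4 [Hopcroft].
'u4': run [8, 4, 2] end={s12,s13} rej; 2/2 del acc.
'4g4g': |S_i|=[8, 7, 6, 4, 2] end={s12,s13} rej; 4/4 deletions ∈↓L.
2 minimals (antichain).

A = [u4, 4g4g].


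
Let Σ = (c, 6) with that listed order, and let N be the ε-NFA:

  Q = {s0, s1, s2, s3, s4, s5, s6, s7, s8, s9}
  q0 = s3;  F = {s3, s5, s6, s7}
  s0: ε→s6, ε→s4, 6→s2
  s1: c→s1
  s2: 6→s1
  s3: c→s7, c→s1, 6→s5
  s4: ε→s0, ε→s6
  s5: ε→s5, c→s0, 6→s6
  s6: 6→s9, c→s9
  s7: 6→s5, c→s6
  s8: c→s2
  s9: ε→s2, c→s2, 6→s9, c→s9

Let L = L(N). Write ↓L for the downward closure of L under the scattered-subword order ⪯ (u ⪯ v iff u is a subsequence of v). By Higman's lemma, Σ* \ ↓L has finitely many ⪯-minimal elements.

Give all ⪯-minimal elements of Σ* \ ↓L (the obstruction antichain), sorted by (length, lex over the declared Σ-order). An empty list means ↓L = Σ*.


|Q|=10, |F|=4, |δ|=22 (6 ε).
min D↑ (5 st, q0=0, F={4}): 0:c→1,6→2 1:c→3,6→2 2:c→3,6→3 3:c→4,6→4 4:c→4,6→4 (ε-aug+det+¬).
'ccc': run [9, 8, 6, 3] end={s1,s2,s9} — reject; 3/3 deletions ∈↓L.
'cc6': run [9, 8, 6, 3] end={s1,s2,s9} rej; 3/3 deletions ∈↓L.
'6cc': run [9, 7, 6, 3] end={s1,s2,s9} ∉↓L; 3/3 single-dels accept.
'6c6': |S_i|=[9, 7, 6, 3] end={s1,s2,s9} ∉↓L; 3/3 single-dels accept.
'66c': N↓-sim [9, 7, 4, 3] end={s1,s2,s9} — reject; 3/3 deletions ∈↓L.
'666': |S_i|=[9, 7, 4, 3] end={s1,s2,s9} — reject; 3/3 del acc.
6 minimals (antichain).

Antichain: [ccc, cc6, 6cc, 6c6, 66c, 666].


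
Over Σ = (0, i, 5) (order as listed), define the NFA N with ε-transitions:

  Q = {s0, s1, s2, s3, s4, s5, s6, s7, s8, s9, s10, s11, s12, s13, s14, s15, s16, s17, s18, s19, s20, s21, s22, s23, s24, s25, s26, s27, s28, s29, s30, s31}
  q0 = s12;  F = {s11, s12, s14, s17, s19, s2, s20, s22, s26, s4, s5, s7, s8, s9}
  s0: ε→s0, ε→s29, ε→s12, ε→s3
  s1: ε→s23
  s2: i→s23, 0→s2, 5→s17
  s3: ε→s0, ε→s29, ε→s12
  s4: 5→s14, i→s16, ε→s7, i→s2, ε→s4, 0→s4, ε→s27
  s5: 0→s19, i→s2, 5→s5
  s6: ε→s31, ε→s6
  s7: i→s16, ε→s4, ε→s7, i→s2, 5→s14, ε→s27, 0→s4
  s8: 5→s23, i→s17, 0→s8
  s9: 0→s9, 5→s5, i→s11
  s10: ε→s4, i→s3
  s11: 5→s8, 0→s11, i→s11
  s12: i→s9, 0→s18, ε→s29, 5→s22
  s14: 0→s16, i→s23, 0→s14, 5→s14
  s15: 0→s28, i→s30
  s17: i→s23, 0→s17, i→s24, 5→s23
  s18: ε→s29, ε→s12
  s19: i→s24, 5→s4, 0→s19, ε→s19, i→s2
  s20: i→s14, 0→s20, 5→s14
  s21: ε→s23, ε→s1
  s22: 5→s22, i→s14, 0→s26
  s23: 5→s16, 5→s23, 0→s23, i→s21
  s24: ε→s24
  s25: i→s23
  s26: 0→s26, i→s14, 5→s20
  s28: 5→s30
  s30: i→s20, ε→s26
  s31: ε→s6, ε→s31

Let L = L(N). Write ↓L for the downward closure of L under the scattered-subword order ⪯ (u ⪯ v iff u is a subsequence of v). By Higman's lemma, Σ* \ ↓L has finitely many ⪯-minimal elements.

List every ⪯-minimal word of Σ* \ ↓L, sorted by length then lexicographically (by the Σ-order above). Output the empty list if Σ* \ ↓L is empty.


|Q|=32, |F|=14, |δ|=84 (27 ε).
min D↑ (14 st, q0=0, F={11}): 0:0→0,i→1,5→2 1:0→1,i→3,5→4 2:0→5,i→6,5→2 3:0→3,i→3,5→7 4:0→8,i→9,5→4 5:0→5,i→6,5→10 6:0→6,i→11,5→6 7:0→7,i→12,5→11 8:0→8,i→9,5→13 9:0→9,i→11,5→12 10:0→10,i→6,5→6 11:0→11,i→11,5→11 12:0→12,i→11,5→11 13:0→13,i→9,5→6 [Hopcroft].
'5ii': N↓-sim [22, 17, 8, 5] end={s1,s16,s21,s23,s24} — reject; 3/3 single-dels accept.
'ii55': run [22, 16, 9, 7, 4] end={s1,s16,s21,s23} — reject; 4/4 single-dels accept.
'5055i': run [22, 17, 15, 12, 7, 5] end={s1,s16,s21,s23,s24} rej; 5/5 del acc.
3 obstructions.

Antichain: [5ii, ii55, 5055i].


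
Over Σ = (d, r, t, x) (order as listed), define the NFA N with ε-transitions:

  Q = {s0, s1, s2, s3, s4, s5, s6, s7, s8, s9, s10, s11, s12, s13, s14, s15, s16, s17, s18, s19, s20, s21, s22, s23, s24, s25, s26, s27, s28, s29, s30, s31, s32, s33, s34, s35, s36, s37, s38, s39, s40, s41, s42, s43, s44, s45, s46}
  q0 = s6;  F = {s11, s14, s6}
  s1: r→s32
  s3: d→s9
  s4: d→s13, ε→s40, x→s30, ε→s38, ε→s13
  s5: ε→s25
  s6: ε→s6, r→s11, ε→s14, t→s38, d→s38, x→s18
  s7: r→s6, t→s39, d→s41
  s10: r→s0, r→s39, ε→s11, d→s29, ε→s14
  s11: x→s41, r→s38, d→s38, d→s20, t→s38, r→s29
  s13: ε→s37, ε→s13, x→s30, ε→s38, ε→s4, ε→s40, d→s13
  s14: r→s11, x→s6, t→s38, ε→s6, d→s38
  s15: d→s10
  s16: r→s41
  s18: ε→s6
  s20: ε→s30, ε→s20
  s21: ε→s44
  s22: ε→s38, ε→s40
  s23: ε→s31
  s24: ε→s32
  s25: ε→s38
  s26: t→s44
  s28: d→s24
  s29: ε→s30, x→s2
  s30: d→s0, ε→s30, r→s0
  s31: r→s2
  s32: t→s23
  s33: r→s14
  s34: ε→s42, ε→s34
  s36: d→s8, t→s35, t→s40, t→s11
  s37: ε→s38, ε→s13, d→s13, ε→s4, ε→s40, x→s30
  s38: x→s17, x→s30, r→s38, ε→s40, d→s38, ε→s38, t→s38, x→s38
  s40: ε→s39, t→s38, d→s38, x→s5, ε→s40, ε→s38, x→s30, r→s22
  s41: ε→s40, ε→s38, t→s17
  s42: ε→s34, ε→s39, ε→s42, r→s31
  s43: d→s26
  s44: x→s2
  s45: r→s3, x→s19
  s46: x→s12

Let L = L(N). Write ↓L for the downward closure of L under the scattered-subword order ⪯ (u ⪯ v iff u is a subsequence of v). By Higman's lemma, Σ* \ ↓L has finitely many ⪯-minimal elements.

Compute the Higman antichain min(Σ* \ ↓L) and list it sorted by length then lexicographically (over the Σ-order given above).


min(Σ*\↓L) = [d, t, rr, rx].

|Q|=47, |F|=3, |δ|=101 (41 ε).
min D↑ (3 st, q0=0, F={1}): 0:d→1,r→2,t→1,x→0 1:d→1,r→1,t→1,x→1 2:d→1,r→1,t→1,x→1.
'd': |S_i|=[17, 10] end={s0,s17,s20,s22,s25,s30,s38,s39,s40,s5} rej; 1/1 del acc.
't': |S_i|=[17, 9] end={s0,s17,s22,s25,s30,s38,s39,s40,s5} ∉↓L; 1/1 del acc.
'rr': N↓-sim [17, 14, 11] end={s0,s17,s2,s22,s25,s29,s30,s38,s39,s40,s5} ∉↓L; 2/2 deletions ∈↓L.
'rx': N↓-sim [17, 14, 11] end={s0,s17,s2,s22,s25,s30,s38,s39,s40,s41,s5} rej; 2/2 deletions ∈↓L.
4 words, ⪯-incomp.


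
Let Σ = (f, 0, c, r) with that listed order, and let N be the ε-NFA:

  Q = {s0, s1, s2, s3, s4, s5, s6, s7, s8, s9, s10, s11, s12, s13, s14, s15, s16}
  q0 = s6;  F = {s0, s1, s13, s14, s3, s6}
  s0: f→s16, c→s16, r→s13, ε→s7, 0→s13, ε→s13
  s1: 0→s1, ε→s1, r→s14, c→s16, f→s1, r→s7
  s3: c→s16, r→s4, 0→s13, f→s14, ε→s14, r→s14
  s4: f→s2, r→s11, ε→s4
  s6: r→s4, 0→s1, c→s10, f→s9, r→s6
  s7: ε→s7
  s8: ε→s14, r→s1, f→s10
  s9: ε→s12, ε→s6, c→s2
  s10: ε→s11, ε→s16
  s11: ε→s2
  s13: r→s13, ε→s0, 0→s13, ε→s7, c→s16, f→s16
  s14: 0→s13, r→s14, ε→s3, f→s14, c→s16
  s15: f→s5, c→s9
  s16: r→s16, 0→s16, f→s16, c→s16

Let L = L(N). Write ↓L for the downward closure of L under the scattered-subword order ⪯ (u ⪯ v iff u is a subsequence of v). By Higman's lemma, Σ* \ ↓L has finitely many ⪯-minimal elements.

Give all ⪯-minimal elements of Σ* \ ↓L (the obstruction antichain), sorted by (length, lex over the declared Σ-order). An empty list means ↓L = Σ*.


|Q|=17, |F|=6, |δ|=53 (15 ε).
min D↑ (5 st, q0=0, F={2}): 0:f→0,0→1,c→2,r→0 1:f→1,0→1,c→2,r→3 2:f→2,0→2,c→2,r→2 3:f→3,0→4,c→2,r→3 4:f→2,0→4,c→2,r→4 [Hopcroft].
'c': run [14, 4] end={s10,s11,s16,s2} rej; 1/1 deletions ∈↓L.
'0r0f': |S_i|=[14, 10, 9, 4, 1] end={s16} — reject; 4/4 single-dels accept.
2 minimals (antichain).

A = [c, 0r0f].


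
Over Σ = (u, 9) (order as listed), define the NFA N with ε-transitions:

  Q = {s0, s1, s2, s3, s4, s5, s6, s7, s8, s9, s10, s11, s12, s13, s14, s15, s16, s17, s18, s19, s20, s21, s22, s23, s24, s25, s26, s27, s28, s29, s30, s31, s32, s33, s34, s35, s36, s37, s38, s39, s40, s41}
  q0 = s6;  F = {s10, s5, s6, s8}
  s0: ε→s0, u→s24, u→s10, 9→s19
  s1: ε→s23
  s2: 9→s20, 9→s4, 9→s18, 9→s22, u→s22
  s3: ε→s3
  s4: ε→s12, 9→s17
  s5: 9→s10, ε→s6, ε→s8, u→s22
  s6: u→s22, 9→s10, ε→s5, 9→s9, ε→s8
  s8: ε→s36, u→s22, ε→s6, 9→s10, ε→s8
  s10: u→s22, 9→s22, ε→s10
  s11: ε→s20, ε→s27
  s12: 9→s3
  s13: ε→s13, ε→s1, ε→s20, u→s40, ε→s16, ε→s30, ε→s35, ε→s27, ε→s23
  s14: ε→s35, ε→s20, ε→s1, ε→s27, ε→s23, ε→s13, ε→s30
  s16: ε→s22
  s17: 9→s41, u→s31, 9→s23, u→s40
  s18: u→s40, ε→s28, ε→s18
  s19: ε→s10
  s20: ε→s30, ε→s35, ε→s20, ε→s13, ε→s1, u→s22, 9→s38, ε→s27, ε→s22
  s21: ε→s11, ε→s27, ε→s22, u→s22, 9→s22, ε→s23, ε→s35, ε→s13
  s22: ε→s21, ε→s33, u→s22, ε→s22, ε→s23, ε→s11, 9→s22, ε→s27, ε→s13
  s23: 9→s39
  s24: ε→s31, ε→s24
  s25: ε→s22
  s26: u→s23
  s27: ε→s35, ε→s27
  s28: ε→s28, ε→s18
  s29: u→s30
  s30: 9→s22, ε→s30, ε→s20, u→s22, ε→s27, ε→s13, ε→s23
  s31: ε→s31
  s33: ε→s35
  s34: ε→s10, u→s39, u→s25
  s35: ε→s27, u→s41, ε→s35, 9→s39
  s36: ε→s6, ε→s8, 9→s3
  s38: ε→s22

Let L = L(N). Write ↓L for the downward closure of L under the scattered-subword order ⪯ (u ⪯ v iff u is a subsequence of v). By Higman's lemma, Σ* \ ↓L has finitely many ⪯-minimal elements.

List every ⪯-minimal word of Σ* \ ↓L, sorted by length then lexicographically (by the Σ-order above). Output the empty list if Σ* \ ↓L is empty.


|Q|=42, |F|=4, |δ|=114 (73 ε).
min D↑ (3 st, q0=0, F={1}): 0:u→1,9→2 1:u→1,9→1 2:u→1,9→1 (ε-aug+det+¬).
'u': run [23, 16] end={s1,s11,s13,s16,s20,s21,s22,s23,s27,s30,s33,s35,…} — reject; 1/1 del acc.
'99': run [23, 19, 16] end={s1,s11,s13,s16,s20,s21,s22,s23,s27,s30,s33,s35,…} — reject; 2/2 del acc.
2 minimals (antichain).

Antichain: [u, 99].


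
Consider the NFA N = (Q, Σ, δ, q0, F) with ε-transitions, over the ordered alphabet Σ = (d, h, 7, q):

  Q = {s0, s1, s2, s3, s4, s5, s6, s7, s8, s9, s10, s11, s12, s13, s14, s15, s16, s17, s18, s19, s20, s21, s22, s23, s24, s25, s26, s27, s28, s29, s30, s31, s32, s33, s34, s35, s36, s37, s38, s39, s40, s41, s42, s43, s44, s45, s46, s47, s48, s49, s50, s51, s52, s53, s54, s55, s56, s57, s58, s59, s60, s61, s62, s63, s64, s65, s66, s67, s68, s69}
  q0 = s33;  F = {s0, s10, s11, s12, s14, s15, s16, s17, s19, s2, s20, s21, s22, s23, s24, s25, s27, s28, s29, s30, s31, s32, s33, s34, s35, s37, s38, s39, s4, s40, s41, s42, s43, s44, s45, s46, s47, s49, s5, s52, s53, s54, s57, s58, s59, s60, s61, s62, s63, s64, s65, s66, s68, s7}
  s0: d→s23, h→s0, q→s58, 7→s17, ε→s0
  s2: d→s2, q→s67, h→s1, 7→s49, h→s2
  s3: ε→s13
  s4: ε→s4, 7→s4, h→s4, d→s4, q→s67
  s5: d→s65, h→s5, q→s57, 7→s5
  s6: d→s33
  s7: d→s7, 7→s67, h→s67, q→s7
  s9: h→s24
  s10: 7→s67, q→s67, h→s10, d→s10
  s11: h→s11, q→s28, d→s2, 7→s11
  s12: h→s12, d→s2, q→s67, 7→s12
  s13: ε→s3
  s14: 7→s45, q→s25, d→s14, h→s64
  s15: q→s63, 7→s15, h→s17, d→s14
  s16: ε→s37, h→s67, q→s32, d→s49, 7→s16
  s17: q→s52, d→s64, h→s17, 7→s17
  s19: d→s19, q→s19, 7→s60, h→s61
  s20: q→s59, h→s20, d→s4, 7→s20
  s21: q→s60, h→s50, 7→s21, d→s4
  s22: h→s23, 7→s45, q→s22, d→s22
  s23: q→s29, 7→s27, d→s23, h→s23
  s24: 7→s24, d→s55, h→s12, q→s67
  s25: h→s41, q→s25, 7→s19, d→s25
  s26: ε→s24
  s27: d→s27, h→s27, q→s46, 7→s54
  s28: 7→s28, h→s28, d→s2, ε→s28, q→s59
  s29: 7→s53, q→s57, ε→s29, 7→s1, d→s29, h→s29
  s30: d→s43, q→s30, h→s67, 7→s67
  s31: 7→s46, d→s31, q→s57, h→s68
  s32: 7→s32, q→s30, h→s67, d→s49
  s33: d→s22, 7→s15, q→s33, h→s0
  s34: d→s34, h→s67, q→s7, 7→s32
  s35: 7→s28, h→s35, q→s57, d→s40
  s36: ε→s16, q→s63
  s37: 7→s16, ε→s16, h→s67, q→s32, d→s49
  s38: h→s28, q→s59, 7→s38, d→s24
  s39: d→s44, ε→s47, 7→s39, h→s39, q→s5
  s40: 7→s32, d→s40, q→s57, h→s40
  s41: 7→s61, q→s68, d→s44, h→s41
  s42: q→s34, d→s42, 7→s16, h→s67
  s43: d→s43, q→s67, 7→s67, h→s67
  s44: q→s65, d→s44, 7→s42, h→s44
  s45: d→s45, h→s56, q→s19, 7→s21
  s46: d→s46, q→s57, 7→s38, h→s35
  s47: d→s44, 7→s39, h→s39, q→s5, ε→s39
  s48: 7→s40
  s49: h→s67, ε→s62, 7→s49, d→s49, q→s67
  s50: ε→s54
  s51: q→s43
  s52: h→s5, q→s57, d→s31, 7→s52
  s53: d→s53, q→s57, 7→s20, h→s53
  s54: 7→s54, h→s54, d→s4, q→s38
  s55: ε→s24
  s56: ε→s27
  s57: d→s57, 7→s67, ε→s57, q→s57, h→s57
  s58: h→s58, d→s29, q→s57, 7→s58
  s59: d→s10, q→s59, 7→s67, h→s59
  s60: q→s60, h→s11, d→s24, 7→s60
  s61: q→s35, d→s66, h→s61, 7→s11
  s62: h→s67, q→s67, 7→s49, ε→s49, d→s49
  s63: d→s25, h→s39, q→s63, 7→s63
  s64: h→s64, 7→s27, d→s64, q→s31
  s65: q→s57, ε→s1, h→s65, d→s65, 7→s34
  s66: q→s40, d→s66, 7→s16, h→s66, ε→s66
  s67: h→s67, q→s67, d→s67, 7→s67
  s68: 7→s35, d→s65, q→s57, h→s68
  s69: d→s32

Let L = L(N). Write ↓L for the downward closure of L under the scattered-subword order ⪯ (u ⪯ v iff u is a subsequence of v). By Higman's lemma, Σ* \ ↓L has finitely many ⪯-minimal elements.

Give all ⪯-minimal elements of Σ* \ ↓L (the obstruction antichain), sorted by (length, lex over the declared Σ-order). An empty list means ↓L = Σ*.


|Q|=70, |F|=54, |δ|=248 (20 ε).
min D↑ (52 st, q0=0, F={27}): 0:d→1,h→2,7→3,q→0 1:d→1,h→4,7→5,q→1 2:d→4,h→2,7→6,q→7 3:d→8,h→6,7→3,q→9 4:d→4,h→4,7→10,q→11 5:d→5,h→10,7→12,q→13 6:d→14,h→6,7→6,q→15 7:d→11,h→7,7→7,q→16 8:d→8,h→14,7→5,q→17 9:d→17,h→18,7→9,q→9 10:d→10,h→10,7→19,q→20 11:d→11,h→11,7→21,q→16 12:d→22,h→19,7→12,q→23 13:d→13,h→24,7→23,q→13 14:d→14,h→14,7→10,q→25 15:d→25,h→26,7→15,q→16 16:d→16,h→16,7→27,q→16 17:d→17,h→28,7→13,q→17 18:d→29,h→18,7→18,q→26 19:d→22,h→19,7→19,q→30 20:d→20,h→31,7→30,q→16 21:d→21,h→21,7→32,q→16 22:d→22,h→22,7→22,q→27 23:d→33,h→34,7→23,q→23 24:d→35,h→24,7→34,q→31 25:d→25,h→36,7→20,q→16 26:d→37,h→26,7→26,q→16 27:d→27,h→27,7→27,q→27 28:d→29,h→28,7→24,q→36 29:d→29,h→29,7→38,q→37 30:d→33,h→39,7→30,q→40 31:d→41,h→31,7→39,q→16 32:d→22,h→32,7→32,q→40 33:d→33,h→42,7→33,q→27 34:d→43,h→34,7→34,q→39 35:d→35,h→35,7→44,q→41 36:d→37,h→36,7→31,q→16 37:d→37,h→37,7→45,q→16 38:d→38,h→27,7→44,q→45 39:d→43,h→39,7→39,q→40 40:d→46,h→40,7→27,q→40 41:d→41,h→41,7→47,q→16 42:d→43,h→42,7→42,q→27 43:d→43,h→43,7→48,q→27 44:d→48,h→27,7→44,q→47 45:d→45,h→27,7→47,q→49 46:d→46,h→46,7→27,q→27 47:d→48,h→27,7→47,q→50 48:d→48,h→27,7→48,q→27 49:d→49,h→27,7→27,q→49 50:d→51,h→27,7→27,q→50 51:d→51,h→27,7→27,q→27.
'hqq7': N↓-sim [59, 49, 31, 7, 1] end={s67} ∉↓L; 4/4 single-dels accept.
'd77dq': N↓-sim [59, 49, 38, 24, 11, 1] end={s67} rej; 5/5 del acc.
'7qhd7h': run [59, 55, 40, 30, 19, 11, 1] end={s67} — reject; 6/6 single-dels accept.
3 words, ⪯-incomp.

min(Σ*\↓L) = [hqq7, d77dq, 7qhd7h].


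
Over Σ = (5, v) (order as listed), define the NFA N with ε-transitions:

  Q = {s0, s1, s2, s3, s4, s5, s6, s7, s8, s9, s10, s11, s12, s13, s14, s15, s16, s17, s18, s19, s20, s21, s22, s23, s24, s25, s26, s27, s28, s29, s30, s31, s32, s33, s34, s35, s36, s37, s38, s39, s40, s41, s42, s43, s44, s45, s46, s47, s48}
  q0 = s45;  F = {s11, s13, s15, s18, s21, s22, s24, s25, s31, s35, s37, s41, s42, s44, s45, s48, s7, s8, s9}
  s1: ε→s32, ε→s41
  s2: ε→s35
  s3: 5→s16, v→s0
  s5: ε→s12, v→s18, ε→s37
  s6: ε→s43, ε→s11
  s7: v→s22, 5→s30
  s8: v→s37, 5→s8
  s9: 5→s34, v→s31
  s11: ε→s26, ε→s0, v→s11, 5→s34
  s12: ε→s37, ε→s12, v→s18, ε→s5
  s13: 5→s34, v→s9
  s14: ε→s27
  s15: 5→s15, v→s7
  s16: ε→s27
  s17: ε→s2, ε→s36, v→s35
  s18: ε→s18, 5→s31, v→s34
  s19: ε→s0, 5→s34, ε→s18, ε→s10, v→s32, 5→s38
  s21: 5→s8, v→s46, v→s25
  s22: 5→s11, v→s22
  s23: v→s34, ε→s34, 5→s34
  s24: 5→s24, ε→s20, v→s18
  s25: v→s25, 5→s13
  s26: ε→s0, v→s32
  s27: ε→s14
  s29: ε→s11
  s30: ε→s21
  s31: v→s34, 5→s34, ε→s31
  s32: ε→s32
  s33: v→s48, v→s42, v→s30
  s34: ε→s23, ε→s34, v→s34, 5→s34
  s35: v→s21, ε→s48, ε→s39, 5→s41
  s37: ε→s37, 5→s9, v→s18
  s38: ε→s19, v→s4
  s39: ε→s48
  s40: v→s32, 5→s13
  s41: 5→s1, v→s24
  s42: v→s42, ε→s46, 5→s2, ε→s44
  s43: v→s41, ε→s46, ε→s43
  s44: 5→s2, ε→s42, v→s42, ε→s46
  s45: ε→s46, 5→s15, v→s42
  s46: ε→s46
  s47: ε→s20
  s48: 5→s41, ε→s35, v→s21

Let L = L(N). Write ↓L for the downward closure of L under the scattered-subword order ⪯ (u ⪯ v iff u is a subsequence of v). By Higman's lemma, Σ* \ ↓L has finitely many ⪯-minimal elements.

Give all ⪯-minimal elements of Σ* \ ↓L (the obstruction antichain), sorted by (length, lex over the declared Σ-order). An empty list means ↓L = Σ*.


A = [5vv55, v55vvv].

|Q|=49, |F|=19, |δ|=104 (45 ε).
min D↑ (18 st, q0=0, F={14}): 0:5→1,v→2 1:5→1,v→3 2:5→4,v→2 3:5→5,v→6 4:5→7,v→5 5:5→8,v→9 6:5→10,v→6 7:5→7,v→11 8:5→8,v→12 9:5→13,v→9 10:5→14,v→10 11:5→11,v→15 12:5→16,v→15 13:5→14,v→16 14:5→14,v→14 15:5→17,v→14 16:5→14,v→17 17:5→14,v→14 (ε-aug+det+¬).
'5vv55': |S_i|=[30, 27, 20, 14, 9, 2] end={s23,s34} rej; 5/5 deletions ∈↓L.
'v55vvv': run [30, 28, 24, 13, 8, 4, 2] end={s23,s34} ∉↓L; 6/6 single-dels accept.
2 minimals (antichain).


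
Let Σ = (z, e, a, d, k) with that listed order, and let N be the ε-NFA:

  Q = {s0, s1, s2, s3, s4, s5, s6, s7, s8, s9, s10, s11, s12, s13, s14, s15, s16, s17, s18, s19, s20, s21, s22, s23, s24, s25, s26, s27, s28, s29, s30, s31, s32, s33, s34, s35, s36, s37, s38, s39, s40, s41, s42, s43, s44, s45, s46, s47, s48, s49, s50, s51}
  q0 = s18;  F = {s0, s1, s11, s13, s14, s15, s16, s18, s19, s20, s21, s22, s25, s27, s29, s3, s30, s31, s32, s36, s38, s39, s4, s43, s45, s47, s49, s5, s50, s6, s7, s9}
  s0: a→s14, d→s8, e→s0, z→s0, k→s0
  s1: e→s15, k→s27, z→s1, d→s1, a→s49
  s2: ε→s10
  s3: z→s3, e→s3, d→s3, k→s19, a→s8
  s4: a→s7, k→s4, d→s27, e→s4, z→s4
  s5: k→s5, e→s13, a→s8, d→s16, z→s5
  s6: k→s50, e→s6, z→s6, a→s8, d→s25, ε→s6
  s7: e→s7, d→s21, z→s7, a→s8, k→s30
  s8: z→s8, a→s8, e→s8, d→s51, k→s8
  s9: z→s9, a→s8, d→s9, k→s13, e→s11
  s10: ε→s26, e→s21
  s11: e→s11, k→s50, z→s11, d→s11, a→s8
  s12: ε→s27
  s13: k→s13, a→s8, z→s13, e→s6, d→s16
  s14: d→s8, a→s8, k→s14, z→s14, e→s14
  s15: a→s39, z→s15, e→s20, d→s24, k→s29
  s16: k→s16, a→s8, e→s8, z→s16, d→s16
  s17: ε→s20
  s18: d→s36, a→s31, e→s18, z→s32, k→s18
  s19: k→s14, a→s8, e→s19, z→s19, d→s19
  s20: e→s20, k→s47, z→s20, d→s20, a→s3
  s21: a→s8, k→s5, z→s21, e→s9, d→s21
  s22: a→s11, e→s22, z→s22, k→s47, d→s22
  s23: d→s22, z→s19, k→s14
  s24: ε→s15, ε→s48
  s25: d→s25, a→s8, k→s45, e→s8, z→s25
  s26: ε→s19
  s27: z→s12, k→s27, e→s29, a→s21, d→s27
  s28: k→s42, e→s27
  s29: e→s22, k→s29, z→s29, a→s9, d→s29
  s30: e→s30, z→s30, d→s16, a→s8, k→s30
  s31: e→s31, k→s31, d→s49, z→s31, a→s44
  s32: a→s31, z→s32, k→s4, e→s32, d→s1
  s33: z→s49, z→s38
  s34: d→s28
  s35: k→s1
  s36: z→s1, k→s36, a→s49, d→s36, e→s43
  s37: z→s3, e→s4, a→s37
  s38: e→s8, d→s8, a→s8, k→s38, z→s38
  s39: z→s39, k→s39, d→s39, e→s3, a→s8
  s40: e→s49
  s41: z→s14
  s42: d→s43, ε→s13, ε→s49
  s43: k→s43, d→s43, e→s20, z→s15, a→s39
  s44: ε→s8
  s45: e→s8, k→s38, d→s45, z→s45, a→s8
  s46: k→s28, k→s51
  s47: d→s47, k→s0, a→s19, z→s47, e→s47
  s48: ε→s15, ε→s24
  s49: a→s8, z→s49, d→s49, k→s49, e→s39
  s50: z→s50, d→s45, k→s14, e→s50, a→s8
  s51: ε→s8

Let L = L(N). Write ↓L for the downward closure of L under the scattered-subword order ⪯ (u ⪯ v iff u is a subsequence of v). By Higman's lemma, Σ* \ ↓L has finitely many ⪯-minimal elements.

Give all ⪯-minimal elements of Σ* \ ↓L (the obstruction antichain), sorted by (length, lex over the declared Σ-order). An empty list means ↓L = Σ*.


|Q|=52, |F|=32, |δ|=197 (14 ε).
min D↑ (33 st, q0=0, F={6}): 0:z→1,e→0,a→2,d→3,k→0 1:z→1,e→1,a→2,d→4,k→5 2:z→2,e→2,a→6,d→7,k→2 3:z→4,e→8,a→7,d→3,k→3 4:z→4,e→9,a→7,d→4,k→10 5:z→5,e→5,a→11,d→10,k→5 6:z→6,e→6,a→6,d→6,k→6 7:z→7,e→12,a→6,d→7,k→7 8:z→9,e→13,a→12,d→8,k→8 9:z→9,e→13,a→12,d→9,k→14 10:z→10,e→14,a→15,d→10,k→10 11:z→11,e→11,a→6,d→15,k→16 12:z→12,e→17,a→6,d→12,k→12 13:z→13,e→13,a→17,d→13,k→18 14:z→14,e→19,a→20,d→14,k→14 15:z→15,e→20,a→6,d→15,k→21 16:z→16,e→16,a→6,d→22,k→16 17:z→17,e→17,a→6,d→17,k→23 18:z→18,e→18,a→23,d→18,k→24 19:z→19,e→19,a→25,d→19,k→18 20:z→20,e→25,a→6,d→20,k→26 21:z→21,e→26,a→6,d→22,k→21 22:z→22,e→6,a→6,d→22,k→22 23:z→23,e→23,a→6,d→23,k→27 24:z→24,e→24,a→27,d→6,k→24 25:z→25,e→25,a→6,d→25,k→28 26:z→26,e→29,a→6,d→22,k→26 27:z→27,e→27,a→6,d→6,k→27 28:z→28,e→28,a→6,d→30,k→27 29:z→29,e→29,a→6,d→31,k→28 30:z→30,e→6,a→6,d→30,k→32 31:z→31,e→6,a→6,d→31,k→30 32:z→32,e→6,a→6,d→6,k→32 [Hopcroft].
'aa': N↓-sim [38, 22, 3] end={s44,s51,s8} rej; 2/2 del acc.
'zkakde': N↓-sim [38, 35, 29, 18, 12, 6, 2] end={s51,s8} — reject; 6/6 deletions ∈↓L.
'deekkd': N↓-sim [38, 31, 24, 15, 9, 5, 2] end={s51,s8} ∉↓L; 6/6 deletions ∈↓L.
3 obstructions.

Antichain: [aa, zkakde, deekkd].


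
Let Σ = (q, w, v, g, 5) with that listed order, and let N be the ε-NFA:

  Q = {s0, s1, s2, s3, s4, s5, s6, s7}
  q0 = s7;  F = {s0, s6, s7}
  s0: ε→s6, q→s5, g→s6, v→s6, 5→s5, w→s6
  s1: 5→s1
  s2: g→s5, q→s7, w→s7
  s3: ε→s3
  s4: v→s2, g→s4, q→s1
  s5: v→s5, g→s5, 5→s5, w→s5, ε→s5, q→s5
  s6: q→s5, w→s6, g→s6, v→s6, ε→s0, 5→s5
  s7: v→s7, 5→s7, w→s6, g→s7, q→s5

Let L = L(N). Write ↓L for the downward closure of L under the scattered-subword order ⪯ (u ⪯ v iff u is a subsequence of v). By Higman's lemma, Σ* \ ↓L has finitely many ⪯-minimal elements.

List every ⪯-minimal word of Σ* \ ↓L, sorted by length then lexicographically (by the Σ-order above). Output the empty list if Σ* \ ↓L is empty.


|Q|=8, |F|=3, |δ|=31 (4 ε).
min D↑ (3 st, q0=0, F={1}): 0:q→1,w→2,v→0,g→0,5→0 1:q→1,w→1,v→1,g→1,5→1 2:q→1,w→2,v→2,g→2,5→1 (ε-aug+det+¬).
'q': run [4, 1] end={s5} rej; 1/1 del acc.
'w5': N↓-sim [4, 3, 1] end={s5} rej; 2/2 del acc.
2 obstructions.

min(Σ*\↓L) = [q, w5].


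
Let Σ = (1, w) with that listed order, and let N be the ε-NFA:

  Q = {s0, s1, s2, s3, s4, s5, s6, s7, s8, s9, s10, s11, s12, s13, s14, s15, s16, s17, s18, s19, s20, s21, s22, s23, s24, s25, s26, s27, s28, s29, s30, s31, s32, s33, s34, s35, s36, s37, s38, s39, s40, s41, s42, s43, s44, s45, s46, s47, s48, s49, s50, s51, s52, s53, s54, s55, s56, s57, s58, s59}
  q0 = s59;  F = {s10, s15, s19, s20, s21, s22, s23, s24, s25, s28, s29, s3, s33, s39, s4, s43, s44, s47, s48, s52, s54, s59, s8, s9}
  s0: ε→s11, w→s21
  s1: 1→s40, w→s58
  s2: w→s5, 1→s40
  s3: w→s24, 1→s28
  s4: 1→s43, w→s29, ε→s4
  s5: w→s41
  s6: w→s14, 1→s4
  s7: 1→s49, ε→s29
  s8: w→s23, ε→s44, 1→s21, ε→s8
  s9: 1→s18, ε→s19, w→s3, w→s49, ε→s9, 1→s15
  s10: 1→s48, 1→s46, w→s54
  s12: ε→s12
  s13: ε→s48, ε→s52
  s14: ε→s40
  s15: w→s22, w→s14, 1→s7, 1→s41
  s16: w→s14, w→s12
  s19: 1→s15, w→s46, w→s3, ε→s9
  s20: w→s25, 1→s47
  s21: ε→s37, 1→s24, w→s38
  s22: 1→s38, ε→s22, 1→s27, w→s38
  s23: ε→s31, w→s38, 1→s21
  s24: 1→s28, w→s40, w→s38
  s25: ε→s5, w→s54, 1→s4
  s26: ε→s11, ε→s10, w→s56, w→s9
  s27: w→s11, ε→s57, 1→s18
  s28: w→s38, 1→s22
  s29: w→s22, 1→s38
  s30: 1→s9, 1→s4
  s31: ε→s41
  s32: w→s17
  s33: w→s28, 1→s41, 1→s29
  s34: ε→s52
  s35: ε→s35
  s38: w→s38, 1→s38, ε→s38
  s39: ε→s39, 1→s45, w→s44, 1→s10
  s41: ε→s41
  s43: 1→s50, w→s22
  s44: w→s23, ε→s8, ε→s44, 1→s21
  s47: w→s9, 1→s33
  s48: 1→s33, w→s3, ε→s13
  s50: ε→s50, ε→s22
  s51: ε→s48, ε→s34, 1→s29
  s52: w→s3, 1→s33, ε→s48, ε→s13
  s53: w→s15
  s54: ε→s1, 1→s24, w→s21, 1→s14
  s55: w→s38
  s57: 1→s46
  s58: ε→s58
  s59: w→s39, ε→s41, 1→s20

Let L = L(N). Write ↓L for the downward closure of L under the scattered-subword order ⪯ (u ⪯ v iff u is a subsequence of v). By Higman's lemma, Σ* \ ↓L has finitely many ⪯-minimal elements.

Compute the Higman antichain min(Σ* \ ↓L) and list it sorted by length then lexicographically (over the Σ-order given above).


A = [ww1w, wwww, 11111, 111ww, 1w1w1, 1w111w].

|Q|=60, |F|=24, |δ|=120 (37 ε).
min D↑ (22 st, q0=0, F={20}): 0:1→1,w→2 1:1→3,w→4 2:1→5,w→6 3:1→7,w→8 4:1→9,w→10 5:1→11,w→10 6:1→12,w→13 7:1→14,w→15 8:1→16,w→17 9:1→18,w→14 10:1→19,w→12 11:1→7,w→17 12:1→19,w→20 13:1→12,w→20 14:1→20,w→21 15:1→21,w→20 16:1→14,w→21 17:1→15,w→19 18:1→21,w→21 19:1→15,w→20 20:1→20,w→20 21:1→20,w→20 [Hopcroft].
'ww1w': |S_i|=[43, 40, 24, 13, 3] end={s11,s38,s40} rej; 4/4 deletions ∈↓L.
'wwww': run [43, 40, 24, 16, 3] end={s11,s38,s40} ∉↓L; 4/4 single-dels accept.
'11111': |S_i|=[43, 37, 27, 18, 12, 7] end={s11,s18,s27,s38,s46,s49,s57} rej; 5/5 deletions ∈↓L.
'111ww': |S_i|=[43, 37, 27, 18, 10, 2] end={s11,s38} rej; 5/5 deletions ∈↓L.
'1w1w1': run [43, 37, 29, 19, 10, 6] end={s11,s18,s27,s38,s46,s57} ∉↓L; 5/5 single-dels accept.
'1w111w': |S_i|=[43, 37, 29, 19, 14, 9, 2] end={s11,s38} rej; 6/6 deletions ∈↓L.
6 minimals (antichain).


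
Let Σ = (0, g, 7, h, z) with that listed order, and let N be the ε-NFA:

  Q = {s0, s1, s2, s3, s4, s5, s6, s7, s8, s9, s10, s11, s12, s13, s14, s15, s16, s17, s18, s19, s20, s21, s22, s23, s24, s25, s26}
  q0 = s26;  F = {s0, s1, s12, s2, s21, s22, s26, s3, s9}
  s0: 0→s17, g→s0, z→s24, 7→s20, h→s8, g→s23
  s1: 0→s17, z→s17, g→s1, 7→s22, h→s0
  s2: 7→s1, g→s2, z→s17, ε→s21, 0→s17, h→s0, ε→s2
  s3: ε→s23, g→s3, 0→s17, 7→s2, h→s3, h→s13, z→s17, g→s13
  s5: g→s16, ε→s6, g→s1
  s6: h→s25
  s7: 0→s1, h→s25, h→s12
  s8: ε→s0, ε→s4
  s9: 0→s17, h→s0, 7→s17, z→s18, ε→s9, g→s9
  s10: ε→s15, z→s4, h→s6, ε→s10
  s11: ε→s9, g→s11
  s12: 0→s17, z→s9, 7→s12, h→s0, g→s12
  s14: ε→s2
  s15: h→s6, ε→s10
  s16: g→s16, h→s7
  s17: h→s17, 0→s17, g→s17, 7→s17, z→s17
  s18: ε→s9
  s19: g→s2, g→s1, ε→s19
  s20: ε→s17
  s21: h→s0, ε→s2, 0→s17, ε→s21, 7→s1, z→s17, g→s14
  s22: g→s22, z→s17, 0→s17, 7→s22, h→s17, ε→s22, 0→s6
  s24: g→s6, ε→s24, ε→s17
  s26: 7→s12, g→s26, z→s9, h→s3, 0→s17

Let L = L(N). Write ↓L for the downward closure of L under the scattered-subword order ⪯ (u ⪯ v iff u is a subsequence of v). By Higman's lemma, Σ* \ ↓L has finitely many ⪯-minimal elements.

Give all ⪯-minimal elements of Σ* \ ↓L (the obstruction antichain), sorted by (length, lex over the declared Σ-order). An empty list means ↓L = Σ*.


|Q|=27, |F|=9, |δ|=89 (20 ε).
min D↑ (9 st, q0=0, F={1}): 0:0→1,g→0,7→2,h→3,z→4 1:0→1,g→1,7→1,h→1,z→1 2:0→1,g→2,7→2,h→5,z→4 3:0→1,g→3,7→6,h→3,z→1 4:0→1,g→4,7→1,h→5,z→4 5:0→1,g→5,7→1,h→5,z→1 6:0→1,g→6,7→7,h→5,z→1 7:0→1,g→7,7→8,h→5,z→1 8:0→1,g→8,7→8,h→1,z→1.
'0': N↓-sim [20, 3] end={s17,s25,s6} ∉↓L; 1/1 del acc.
'hz': |S_i|=[20, 16, 4] end={s17,s24,s25,s6} — reject; 2/2 deletions ∈↓L.
'z7': N↓-sim [20, 11, 2] end={s17,s20} — reject; 2/2 deletions ∈↓L.
'7h7': |S_i|=[20, 17, 9, 2] end={s17,s20} rej; 3/3 single-dels accept.
'h777h': run [20, 16, 14, 11, 5, 2] end={s17,s25} — reject; 5/5 deletions ∈↓L.
5 minimals (antichain).

min(Σ*\↓L) = [0, hz, z7, 7h7, h777h].


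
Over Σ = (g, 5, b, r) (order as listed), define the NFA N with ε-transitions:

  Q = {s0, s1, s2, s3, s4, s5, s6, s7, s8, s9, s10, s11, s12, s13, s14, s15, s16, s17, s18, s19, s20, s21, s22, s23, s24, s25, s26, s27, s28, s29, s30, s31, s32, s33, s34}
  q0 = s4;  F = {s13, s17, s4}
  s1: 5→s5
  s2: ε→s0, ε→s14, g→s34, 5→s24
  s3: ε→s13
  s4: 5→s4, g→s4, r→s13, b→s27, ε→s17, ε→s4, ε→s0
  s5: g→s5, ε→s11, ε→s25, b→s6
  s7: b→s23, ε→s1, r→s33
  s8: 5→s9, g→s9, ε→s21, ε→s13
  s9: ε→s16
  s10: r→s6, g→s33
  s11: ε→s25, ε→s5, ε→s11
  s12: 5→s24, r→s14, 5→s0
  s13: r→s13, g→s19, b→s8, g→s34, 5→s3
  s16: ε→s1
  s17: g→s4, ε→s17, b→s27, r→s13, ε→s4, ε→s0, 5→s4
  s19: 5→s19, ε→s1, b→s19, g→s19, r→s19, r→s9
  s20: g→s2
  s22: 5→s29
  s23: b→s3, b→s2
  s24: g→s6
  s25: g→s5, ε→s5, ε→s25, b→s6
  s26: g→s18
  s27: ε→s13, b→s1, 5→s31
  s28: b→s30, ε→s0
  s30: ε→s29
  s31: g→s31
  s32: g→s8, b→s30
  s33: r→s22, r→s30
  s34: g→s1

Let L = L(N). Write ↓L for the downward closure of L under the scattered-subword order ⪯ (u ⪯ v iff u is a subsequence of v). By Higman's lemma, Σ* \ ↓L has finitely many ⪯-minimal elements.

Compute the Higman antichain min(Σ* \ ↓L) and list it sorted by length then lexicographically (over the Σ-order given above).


min(Σ*\↓L) = [bg, rg].

|Q|=35, |F|=3, |δ|=74 (25 ε).
min D↑ (3 st, q0=0, F={2}): 0:g→0,5→0,b→1,r→1 1:g→2,5→1,b→1,r→1 2:g→2,5→2,b→2,r→2 (ε-aug+det+¬).
'bg': run [18, 15, 10] end={s1,s11,s16,s19,s25,s31,s34,s5,s6,s9} — reject; 2/2 deletions ∈↓L.
'rg': run [18, 13, 9] end={s1,s11,s16,s19,s25,s34,s5,s6,s9} ∉↓L; 2/2 single-dels accept.
2 minimals (antichain).


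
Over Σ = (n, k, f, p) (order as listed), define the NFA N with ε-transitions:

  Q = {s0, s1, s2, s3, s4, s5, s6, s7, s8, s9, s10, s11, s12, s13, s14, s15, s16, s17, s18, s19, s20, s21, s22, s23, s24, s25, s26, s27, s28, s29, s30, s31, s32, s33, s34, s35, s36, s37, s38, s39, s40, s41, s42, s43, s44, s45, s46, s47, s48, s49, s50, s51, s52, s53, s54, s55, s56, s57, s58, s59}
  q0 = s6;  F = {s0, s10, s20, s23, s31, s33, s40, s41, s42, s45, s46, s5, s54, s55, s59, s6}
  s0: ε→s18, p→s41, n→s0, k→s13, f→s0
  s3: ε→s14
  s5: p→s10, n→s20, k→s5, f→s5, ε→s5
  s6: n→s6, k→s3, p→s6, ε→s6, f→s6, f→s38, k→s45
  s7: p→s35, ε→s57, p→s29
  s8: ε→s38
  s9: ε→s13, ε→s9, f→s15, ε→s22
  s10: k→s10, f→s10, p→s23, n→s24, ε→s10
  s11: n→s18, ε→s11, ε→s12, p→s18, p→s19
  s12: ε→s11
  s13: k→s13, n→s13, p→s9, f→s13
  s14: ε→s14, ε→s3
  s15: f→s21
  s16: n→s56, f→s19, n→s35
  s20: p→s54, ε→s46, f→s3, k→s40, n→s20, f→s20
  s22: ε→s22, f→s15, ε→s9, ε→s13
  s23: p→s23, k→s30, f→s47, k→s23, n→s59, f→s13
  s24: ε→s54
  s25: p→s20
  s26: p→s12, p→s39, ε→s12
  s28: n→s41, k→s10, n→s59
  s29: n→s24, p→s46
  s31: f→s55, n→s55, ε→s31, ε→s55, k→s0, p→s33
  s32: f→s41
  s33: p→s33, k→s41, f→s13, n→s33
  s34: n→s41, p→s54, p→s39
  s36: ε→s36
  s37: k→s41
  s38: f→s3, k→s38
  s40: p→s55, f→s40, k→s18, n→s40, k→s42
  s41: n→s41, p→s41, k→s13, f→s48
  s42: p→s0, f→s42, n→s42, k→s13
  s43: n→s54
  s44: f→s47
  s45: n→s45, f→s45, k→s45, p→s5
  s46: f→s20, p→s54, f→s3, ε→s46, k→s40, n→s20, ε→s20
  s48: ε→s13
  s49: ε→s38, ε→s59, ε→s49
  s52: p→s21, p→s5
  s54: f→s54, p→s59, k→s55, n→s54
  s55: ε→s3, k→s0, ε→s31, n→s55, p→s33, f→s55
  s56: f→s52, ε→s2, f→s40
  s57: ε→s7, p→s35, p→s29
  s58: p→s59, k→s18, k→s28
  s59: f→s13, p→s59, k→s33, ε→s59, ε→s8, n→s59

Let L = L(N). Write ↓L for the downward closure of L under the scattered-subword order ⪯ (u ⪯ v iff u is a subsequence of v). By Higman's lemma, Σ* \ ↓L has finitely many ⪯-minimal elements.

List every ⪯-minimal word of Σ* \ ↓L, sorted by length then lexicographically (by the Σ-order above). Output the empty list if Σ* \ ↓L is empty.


|Q|=60, |F|=16, |δ|=148 (36 ε).
min D↑ (15 st, q0=0, F={11}): 0:n→0,k→1,f→0,p→0 1:n→1,k→1,f→1,p→2 2:n→3,k→2,f→2,p→4 3:n→3,k→5,f→3,p→6 4:n→6,k→4,f→4,p→7 5:n→5,k→8,f→5,p→9 6:n→6,k→9,f→6,p→10 7:n→10,k→7,f→11,p→7 8:n→8,k→11,f→8,p→12 9:n→9,k→12,f→9,p→13 10:n→10,k→13,f→11,p→10 11:n→11,k→11,f→11,p→11 12:n→12,k→11,f→12,p→14 13:n→13,k→14,f→11,p→13 14:n→14,k→11,f→11,p→14.
'kpppf': run [30, 29, 28, 23, 16, 9] end={s13,s14,s15,s21,s22,s3,s47,s48,s9} ∉↓L; 5/5 del acc.
'kpnkkk': run [30, 29, 28, 23, 17, 13, 8] end={s13,s14,s15,s21,s22,s3,s38,s9} — reject; 6/6 single-dels accept.
2 minimals (antichain).

Antichain: [kpppf, kpnkkk].


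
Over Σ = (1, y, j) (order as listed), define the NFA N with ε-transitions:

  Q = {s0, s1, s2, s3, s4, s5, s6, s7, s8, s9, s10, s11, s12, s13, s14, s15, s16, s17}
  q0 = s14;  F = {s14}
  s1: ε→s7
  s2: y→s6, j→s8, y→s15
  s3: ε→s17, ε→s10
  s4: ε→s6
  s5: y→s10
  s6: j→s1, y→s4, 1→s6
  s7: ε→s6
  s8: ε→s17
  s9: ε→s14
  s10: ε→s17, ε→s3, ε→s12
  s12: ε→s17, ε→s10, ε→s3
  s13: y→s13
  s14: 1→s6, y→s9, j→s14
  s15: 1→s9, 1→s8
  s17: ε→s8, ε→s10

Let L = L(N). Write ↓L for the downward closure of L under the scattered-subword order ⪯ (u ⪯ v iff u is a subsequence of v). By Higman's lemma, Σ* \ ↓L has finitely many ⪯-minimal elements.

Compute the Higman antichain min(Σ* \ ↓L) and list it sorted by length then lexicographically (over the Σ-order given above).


min(Σ*\↓L) = [1].

|Q|=18, |F|=1, |δ|=28 (15 ε).
min D↑ (2 st, q0=0, F={1}): 0:1→1,y→0,j→0 1:1→1,y→1,j→1 (ε-aug+det+¬).
'1': |S_i|=[6, 4] end={s1,s4,s6,s7} ∉↓L; 1/1 deletions ∈↓L.
1 words, ⪯-incomp.


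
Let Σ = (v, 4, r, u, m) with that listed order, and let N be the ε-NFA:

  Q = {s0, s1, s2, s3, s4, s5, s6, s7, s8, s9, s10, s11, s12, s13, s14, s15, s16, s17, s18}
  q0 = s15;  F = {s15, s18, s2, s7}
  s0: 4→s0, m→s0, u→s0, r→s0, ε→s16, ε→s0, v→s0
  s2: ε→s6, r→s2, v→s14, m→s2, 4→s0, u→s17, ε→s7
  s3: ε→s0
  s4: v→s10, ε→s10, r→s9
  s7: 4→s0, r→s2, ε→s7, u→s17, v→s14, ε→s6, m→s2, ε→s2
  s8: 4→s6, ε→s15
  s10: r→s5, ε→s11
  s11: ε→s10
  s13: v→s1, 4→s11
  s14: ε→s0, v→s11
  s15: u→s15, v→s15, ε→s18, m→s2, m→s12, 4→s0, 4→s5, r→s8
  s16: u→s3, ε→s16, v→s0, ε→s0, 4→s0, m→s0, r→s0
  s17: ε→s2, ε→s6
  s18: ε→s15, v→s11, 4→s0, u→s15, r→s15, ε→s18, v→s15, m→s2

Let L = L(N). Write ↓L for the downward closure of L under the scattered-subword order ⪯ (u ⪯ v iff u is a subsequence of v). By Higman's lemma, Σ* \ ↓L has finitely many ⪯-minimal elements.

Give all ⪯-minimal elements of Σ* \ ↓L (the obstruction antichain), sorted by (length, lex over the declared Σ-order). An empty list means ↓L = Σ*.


Antichain: [4, mv].

|Q|=19, |F|=4, |δ|=60 (20 ε).
min D↑ (3 st, q0=0, F={1}): 0:v→0,4→1,r→0,u→0,m→2 1:v→1,4→1,r→1,u→1,m→1 2:v→1,4→1,r→2,u→2,m→2 (ε-aug+det+¬).
'4': run [15, 5] end={s0,s16,s3,s5,s6} rej; 1/1 del acc.
'mv': |S_i|=[15, 12, 7] end={s0,s10,s11,s14,s16,s3,s5} — reject; 2/2 del acc.
2 words, ⪯-incomp.


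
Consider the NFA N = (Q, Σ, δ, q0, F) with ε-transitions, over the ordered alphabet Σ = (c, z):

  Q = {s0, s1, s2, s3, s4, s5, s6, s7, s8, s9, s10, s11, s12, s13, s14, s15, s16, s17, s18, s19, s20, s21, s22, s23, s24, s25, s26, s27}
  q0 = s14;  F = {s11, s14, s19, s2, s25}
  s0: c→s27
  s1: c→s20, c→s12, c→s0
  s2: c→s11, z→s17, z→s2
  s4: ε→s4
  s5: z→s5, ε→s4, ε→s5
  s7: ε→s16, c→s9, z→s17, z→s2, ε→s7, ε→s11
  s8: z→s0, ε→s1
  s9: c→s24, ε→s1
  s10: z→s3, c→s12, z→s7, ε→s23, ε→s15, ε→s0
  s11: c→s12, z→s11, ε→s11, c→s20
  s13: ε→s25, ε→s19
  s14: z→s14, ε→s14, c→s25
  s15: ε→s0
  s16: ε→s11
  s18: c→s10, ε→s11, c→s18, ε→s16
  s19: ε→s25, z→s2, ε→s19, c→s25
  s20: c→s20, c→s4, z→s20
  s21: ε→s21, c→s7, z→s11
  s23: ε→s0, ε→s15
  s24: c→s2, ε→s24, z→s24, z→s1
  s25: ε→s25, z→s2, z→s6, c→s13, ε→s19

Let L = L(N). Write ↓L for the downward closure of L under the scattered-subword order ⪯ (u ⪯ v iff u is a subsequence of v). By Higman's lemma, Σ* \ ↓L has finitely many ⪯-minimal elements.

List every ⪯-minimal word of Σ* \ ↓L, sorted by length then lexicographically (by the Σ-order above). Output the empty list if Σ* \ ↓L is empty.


|Q|=28, |F|=5, |δ|=63 (27 ε).
min D↑ (5 st, q0=0, F={4}): 0:c→1,z→0 1:c→1,z→2 2:c→3,z→2 3:c→4,z→3 4:c→4,z→4.
'czcc': N↓-sim [11, 10, 7, 4, 3] end={s12,s20,s4} rej; 4/4 deletions ∈↓L.
1 minimals (antichain).

Antichain: [czcc].
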